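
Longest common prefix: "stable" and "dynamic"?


Word 1: "stable"
Word 2: "dynamic"
Comparing from start:
  Pos 0: 's' != 'd' (stop)
LCP = "" (length 0)


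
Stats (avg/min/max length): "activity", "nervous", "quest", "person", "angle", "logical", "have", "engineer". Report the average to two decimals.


Lengths: "activity"=8, "nervous"=7, "quest"=5, "person"=6, "angle"=5, "logical"=7, "have"=4, "engineer"=8
Sum = 50, Count = 8
Average = 50/8 = 6.25
= avg=6.25, min=4, max=8


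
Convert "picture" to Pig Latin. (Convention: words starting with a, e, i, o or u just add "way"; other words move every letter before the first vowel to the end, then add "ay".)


Word: "picture"
Starts with consonant(s) → move to end, add 'ay'
Consonant cluster: "p"
Pig Latin = "icturepay"


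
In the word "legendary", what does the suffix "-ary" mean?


Suffix: -ary
As in: legendary -> legend + -ary
Meaning = relating to


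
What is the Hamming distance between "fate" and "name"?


Comparing character by character (same length = 4):
  Pos 0: 'f' vs 'n' !=
  Pos 1: 'a' vs 'a' =
  Pos 2: 't' vs 'm' !=
  Pos 3: 'e' vs 'e' =
Hamming distance = 2


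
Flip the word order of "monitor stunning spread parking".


Original: "monitor stunning spread parking"
Words (1..n): monitor | stunning | spread | parking
Reversed (n..1): parking | spread | stunning | monitor
Result = "parking spread stunning monitor"


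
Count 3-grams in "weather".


Word: "weather" (length 7)
Number of 3-grams = length - 3 + 1 = 7 - 3 + 1
= 5


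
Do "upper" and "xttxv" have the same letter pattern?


Pattern of "upper": [0, 1, 1, 2, 3]
Pattern of "xttxv": [0, 1, 1, 0, 2]
Patterns do not match
Same pattern = No


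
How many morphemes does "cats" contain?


Word: "cats"
Morphemes: cat + -s
Each morpheme carries meaning
= 2 morphemes


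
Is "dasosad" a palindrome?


Word: "dasosad"
Reversed: "dasosad"
Forward == Backward? dasosad == dasosad
Palindrome = Yes


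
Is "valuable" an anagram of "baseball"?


Word 1: "baseball" → sorted: aabbells
Word 2: "valuable" → sorted: aabelluv
Same letters? aabbells != aabelluv
Anagram = No


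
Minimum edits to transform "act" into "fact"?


Word 1: "act" (length 3)
Word 2: "fact" (length 4)
One optimal edit sequence (insert/delete/substitute each cost 1):
  1. insert 'f'  (+1)
  2. keep 'a'
  3. keep 'c'
  4. keep 't'
Total edit operations: 1
Edit distance = 1


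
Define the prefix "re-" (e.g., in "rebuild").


Prefix: re-
As in: rebuild -> re- + build
Meaning = again


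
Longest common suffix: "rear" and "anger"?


Word 1: "rear"
Word 2: "anger"
Comparing from end:
  Pos -1: 'r' == 'r'
  Pos -2: 'a' != 'e' (stop)
LCS = "r" (length 1)


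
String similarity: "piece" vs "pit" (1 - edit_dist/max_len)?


Word 1: "piece" (length 5)
Word 2: "pit" (length 3)
One optimal edit sequence:
  1. keep 'p'
  2. keep 'i'
  3. delete 'e'  (+1)
  4. delete 'c'  (+1)
  5. substitute 'e' -> 't'  (+1)
Edit distance = 3
Max length = max(5, 3) = 5
Similarity = 1 - 3/5
= 0.4000


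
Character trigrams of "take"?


Word: "take" (length 4)
Number of trigrams = 4 - 3 + 1 = 2
  Position 0: "tak"
  Position 1: "ake"
Trigrams = "tak", "ake"


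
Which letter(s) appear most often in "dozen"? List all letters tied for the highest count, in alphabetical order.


Word: "dozen"
Letter counts:
  'd': 1
  'e': 1
  'n': 1
  'o': 1
  'z': 1
Maximum count = 1
Most frequent = 'd', 'e', 'n', 'o', 'z' (1 time each)


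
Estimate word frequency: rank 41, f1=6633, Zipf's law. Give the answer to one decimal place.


Zipf's law: f(r) = f(1) / r
f(1) = 6633
f(41) = 6633 / 41
= 161.8 occurrences


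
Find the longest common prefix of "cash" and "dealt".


Word 1: "cash"
Word 2: "dealt"
Comparing from start:
  Pos 0: 'c' != 'd' (stop)
LCP = "" (length 0)


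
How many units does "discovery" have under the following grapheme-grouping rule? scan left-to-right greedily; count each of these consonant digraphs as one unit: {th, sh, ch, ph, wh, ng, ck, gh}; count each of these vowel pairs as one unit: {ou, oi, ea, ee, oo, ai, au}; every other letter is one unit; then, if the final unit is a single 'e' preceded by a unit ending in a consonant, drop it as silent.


Word: "discovery" (9 letters)
Left-to-right scan:
  [1] 'd' (letter)
  [2] 'i' (letter)
  [3] 's' (letter)
  [4] 'c' (letter)
  [5] 'o' (letter)
  [6] 'v' (letter)
  [7] 'e' (letter)
  [8] 'r' (letter)
  [9] 'y' (letter)
Units from scan: 9
Sound units = 9 units


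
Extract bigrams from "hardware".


Word: "hardware" (length 8)
Number of bigrams = 8 - 2 + 1 = 7
  Position 0: "ha"
  Position 1: "ar"
  Position 2: "rd"
  Position 3: "dw"
  Position 4: "wa"
  Position 5: "ar"
  Position 6: "re"
Bigrams = "ha", "ar", "rd", "dw", "wa", "ar", "re"


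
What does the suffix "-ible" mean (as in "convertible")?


Suffix: -ible
Example: convertible (convert + -ible)
Meaning = capable of


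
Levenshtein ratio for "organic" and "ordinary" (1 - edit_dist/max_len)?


Word 1: "organic" (length 7)
Word 2: "ordinary" (length 8)
One optimal edit sequence:
  1. keep 'o'
  2. keep 'r'
  3. substitute 'g' -> 'd'  (+1)
  4. substitute 'a' -> 'i'  (+1)
  5. keep 'n'
  6. insert 'a'  (+1)
  7. substitute 'i' -> 'r'  (+1)
  8. substitute 'c' -> 'y'  (+1)
Edit distance = 5
Max length = max(7, 8) = 8
Similarity = 1 - 5/8
= 0.3750


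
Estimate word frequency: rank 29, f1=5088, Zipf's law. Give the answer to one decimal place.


Zipf's law: f(r) = f(1) / r
f(1) = 5088
f(29) = 5088 / 29
= 175.4 occurrences


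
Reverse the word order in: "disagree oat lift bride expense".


Original: "disagree oat lift bride expense"
Words (1..n): disagree | oat | lift | bride | expense
Reversed (n..1): expense | bride | lift | oat | disagree
Result = "expense bride lift oat disagree"


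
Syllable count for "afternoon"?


Word: "afternoon"
Syllable breakdown: af | ter | noon
Counting: 3 parts
= 3 syllables


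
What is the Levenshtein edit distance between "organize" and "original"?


Word 1: "organize" (length 8)
Word 2: "original" (length 8)
One optimal edit sequence (insert/delete/substitute each cost 1):
  1. keep 'o'
  2. keep 'r'
  3. insert 'i'  (+1)
  4. keep 'g'
  5. substitute 'a' -> 'i'  (+1)
  6. keep 'n'
  7. delete 'i'  (+1)
  8. substitute 'z' -> 'a'  (+1)
  9. substitute 'e' -> 'l'  (+1)
Total edit operations: 5
Edit distance = 5


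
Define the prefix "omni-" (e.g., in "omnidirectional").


Prefix: omni-
Example: omnidirectional (omni- + directional)
Meaning = all


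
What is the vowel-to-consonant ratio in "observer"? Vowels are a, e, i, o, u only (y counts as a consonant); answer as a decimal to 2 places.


Word: "observer"
Vowels (a,e,i,o,u): 3
Consonants: 5
Ratio = 3/5
= 0.60


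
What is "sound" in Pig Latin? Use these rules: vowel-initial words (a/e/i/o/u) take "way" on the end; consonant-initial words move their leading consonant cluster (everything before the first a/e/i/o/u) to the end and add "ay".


Word: "sound"
Starts with consonant(s) → move to end, add 'ay'
Consonant cluster: "s"
Pig Latin = "oundsay"


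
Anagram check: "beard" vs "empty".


Word 1: "beard" → sorted: abder
Word 2: "empty" → sorted: empty
Same letters? abder != empty
Anagram = No


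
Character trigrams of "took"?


Word: "took" (length 4)
Number of trigrams = 4 - 3 + 1 = 2
  Position 0: "too"
  Position 1: "ook"
Trigrams = "too", "ook"


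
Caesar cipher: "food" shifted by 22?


Word: "food"
Shift: 22
Each letter → (letter + shift) mod 26:
  'f' (5) + 22 = 1 → 'b'
  'o' (14) + 22 = 10 → 'k'
  'o' (14) + 22 = 10 → 'k'
  'd' (3) + 22 = 25 → 'z'
Result = "bkkz"


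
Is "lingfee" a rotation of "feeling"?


Word: "feeling", Candidate: "lingfee"
Method: check if candidate is substring of word+word
"feelingfeeling" contains "lingfee"? Yes
Is rotation = Yes


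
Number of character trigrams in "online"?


Word: "online" (length 6)
Number of 3-grams = length - 3 + 1 = 6 - 3 + 1
= 4


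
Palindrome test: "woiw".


Word: "woiw"
Reversed: "wiow"
Forward == Backward? woiw != wiow
Palindrome = No


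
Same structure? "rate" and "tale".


Pattern of "rate": [0, 1, 2, 3]
Pattern of "tale": [0, 1, 2, 3]
Patterns match
Same pattern = Yes


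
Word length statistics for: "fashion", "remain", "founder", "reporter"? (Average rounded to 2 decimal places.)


Lengths: "fashion"=7, "remain"=6, "founder"=7, "reporter"=8
Sum = 28, Count = 4
Average = 28/4 = 7.00
= avg=7.00, min=6, max=8


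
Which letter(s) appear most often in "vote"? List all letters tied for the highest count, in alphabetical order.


Word: "vote"
Letter counts:
  'e': 1
  'o': 1
  't': 1
  'v': 1
Maximum count = 1
Most frequent = 'e', 'o', 't', 'v' (1 time each)


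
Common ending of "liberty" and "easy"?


Word 1: "liberty"
Word 2: "easy"
Comparing from end:
  Pos -1: 'y' == 'y'
  Pos -2: 't' != 's' (stop)
LCS = "y" (length 1)


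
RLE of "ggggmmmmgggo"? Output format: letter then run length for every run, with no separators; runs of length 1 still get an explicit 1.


String: "ggggmmmmgggo"
Scanning for consecutive runs:
  'g' x 4
  'm' x 4
  'g' x 3
  'o' x 1
RLE = "g4m4g3o1"


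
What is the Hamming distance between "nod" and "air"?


Comparing character by character (same length = 3):
  Pos 0: 'n' vs 'a' !=
  Pos 1: 'o' vs 'i' !=
  Pos 2: 'd' vs 'r' !=
Hamming distance = 3


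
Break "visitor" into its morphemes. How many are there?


Word: "visitor"
Morphemes: visit | -or
Each morpheme carries meaning
= 2 morphemes


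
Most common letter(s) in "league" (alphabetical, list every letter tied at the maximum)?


Word: "league"
Letter counts:
  'a': 1
  'e': 2
  'g': 1
  'l': 1
  'u': 1
Maximum count = 2
Most frequent = 'e' (2 times each)


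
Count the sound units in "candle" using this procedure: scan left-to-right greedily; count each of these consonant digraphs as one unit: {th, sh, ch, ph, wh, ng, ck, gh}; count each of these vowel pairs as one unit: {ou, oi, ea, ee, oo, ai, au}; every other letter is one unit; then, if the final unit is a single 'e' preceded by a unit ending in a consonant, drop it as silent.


Word: "candle" (6 letters)
Left-to-right scan:
  [1] 'c' (letter)
  [2] 'a' (letter)
  [3] 'n' (letter)
  [4] 'd' (letter)
  [5] 'l' (letter)
  [6] 'e' (letter)
Units from scan: 6
Final unit is 'e' after a consonant -> drop as silent (-1)
Sound units = 5 units


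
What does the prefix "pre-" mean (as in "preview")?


Prefix: pre-
As in: preview -> pre- + view
Meaning = before


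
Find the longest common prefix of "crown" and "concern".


Word 1: "crown"
Word 2: "concern"
Comparing from start:
  Pos 0: 'c' == 'c'
  Pos 1: 'r' != 'o' (stop)
LCP = "c" (length 1)


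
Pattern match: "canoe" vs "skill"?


Pattern of "canoe": [0, 1, 2, 3, 4]
Pattern of "skill": [0, 1, 2, 3, 3]
Patterns do not match
Same pattern = No


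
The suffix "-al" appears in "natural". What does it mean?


Suffix: -al
Example: natural = nature + -al, with a spelling change
Meaning = relating to


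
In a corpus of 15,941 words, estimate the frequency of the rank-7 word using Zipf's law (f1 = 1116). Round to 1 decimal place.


Zipf's law: f(r) = f(1) / r
f(1) = 1116
f(7) = 1116 / 7
= 159.4 occurrences


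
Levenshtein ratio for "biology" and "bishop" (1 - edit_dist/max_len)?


Word 1: "biology" (length 7)
Word 2: "bishop" (length 6)
One optimal edit sequence:
  1. keep 'b'
  2. keep 'i'
  3. substitute 'o' -> 's'  (+1)
  4. substitute 'l' -> 'h'  (+1)
  5. keep 'o'
  6. delete 'g'  (+1)
  7. substitute 'y' -> 'p'  (+1)
Edit distance = 4
Max length = max(7, 6) = 7
Similarity = 1 - 4/7
= 0.4286


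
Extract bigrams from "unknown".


Word: "unknown" (length 7)
Number of bigrams = 7 - 2 + 1 = 6
  Position 0: "un"
  Position 1: "nk"
  Position 2: "kn"
  Position 3: "no"
  Position 4: "ow"
  Position 5: "wn"
Bigrams = "un", "nk", "kn", "no", "ow", "wn"


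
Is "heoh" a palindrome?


Word: "heoh"
Reversed: "hoeh"
Forward == Backward? heoh != hoeh
Palindrome = No


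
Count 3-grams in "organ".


Word: "organ" (length 5)
Number of 3-grams = length - 3 + 1 = 5 - 3 + 1
= 3


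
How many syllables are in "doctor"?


Word: "doctor"
Syllable breakdown: doc / tor
Counting: 2 parts
= 2 syllables


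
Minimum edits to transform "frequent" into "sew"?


Word 1: "frequent" (length 8)
Word 2: "sew" (length 3)
One optimal edit sequence (insert/delete/substitute each cost 1):
  1. delete 'f'  (+1)
  2. delete 'r'  (+1)
  3. delete 'e'  (+1)
  4. delete 'q'  (+1)
  5. substitute 'u' -> 's'  (+1)
  6. keep 'e'
  7. delete 'n'  (+1)
  8. substitute 't' -> 'w'  (+1)
Total edit operations: 7
Edit distance = 7


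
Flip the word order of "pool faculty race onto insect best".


Original: "pool faculty race onto insect best"
Words (1..n): pool | faculty | race | onto | insect | best
Reversed (n..1): best | insect | onto | race | faculty | pool
Result = "best insect onto race faculty pool"


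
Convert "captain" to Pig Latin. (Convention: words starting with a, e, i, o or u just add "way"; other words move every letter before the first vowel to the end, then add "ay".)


Word: "captain"
Starts with consonant(s) → move to end, add 'ay'
Consonant cluster: "c"
Pig Latin = "aptaincay"


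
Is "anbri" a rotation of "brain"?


Word: "brain", Candidate: "anbri"
Method: check if candidate is substring of word+word
"brainbrain" contains "anbri"? No
Is rotation = No


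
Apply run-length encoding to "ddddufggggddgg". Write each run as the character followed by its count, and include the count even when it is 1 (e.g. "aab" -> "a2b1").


String: "ddddufggggddgg"
Scanning for consecutive runs:
  'd' x 4
  'u' x 1
  'f' x 1
  'g' x 4
  'd' x 2
  'g' x 2
RLE = "d4u1f1g4d2g2"


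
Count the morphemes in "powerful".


Word: "powerful"
Morphemes: power / -ful
Each morpheme carries meaning
= 2 morphemes


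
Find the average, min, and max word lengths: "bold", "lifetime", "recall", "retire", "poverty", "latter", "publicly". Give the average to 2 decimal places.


Lengths: "bold"=4, "lifetime"=8, "recall"=6, "retire"=6, "poverty"=7, "latter"=6, "publicly"=8
Sum = 45, Count = 7
Average = 45/7 = 6.43
= avg=6.43, min=4, max=8


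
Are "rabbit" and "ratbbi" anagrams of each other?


Word 1: "rabbit" → sorted: abbirt
Word 2: "ratbbi" → sorted: abbirt
Same letters? abbirt == abbirt
Anagram = Yes


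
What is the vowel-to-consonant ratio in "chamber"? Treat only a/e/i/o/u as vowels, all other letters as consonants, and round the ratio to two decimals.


Word: "chamber"
Vowels (a,e,i,o,u): 2
Consonants: 5
Ratio = 2/5
= 0.40


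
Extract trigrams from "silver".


Word: "silver" (length 6)
Number of trigrams = 6 - 3 + 1 = 4
  Position 0: "sil"
  Position 1: "ilv"
  Position 2: "lve"
  Position 3: "ver"
Trigrams = "sil", "ilv", "lve", "ver"


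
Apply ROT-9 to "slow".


Word: "slow"
Shift: 9
Each letter → (letter + shift) mod 26:
  's' (18) + 9 = 1 → 'b'
  'l' (11) + 9 = 20 → 'u'
  'o' (14) + 9 = 23 → 'x'
  'w' (22) + 9 = 5 → 'f'
Result = "buxf"


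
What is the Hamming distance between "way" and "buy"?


Comparing character by character (same length = 3):
  Pos 0: 'w' vs 'b' !=
  Pos 1: 'a' vs 'u' !=
  Pos 2: 'y' vs 'y' =
Hamming distance = 2


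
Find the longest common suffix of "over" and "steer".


Word 1: "over"
Word 2: "steer"
Comparing from end:
  Pos -1: 'r' == 'r'
  Pos -2: 'e' == 'e'
  Pos -3: 'v' != 'e' (stop)
LCS = "er" (length 2)


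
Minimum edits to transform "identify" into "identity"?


Word 1: "identify" (length 8)
Word 2: "identity" (length 8)
One optimal edit sequence (insert/delete/substitute each cost 1):
  1. keep 'i'
  2. keep 'd'
  3. keep 'e'
  4. keep 'n'
  5. keep 't'
  6. keep 'i'
  7. substitute 'f' -> 't'  (+1)
  8. keep 'y'
Total edit operations: 1
Edit distance = 1


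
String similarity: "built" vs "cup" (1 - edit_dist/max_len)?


Word 1: "built" (length 5)
Word 2: "cup" (length 3)
One optimal edit sequence:
  1. substitute 'b' -> 'c'  (+1)
  2. keep 'u'
  3. delete 'i'  (+1)
  4. delete 'l'  (+1)
  5. substitute 't' -> 'p'  (+1)
Edit distance = 4
Max length = max(5, 3) = 5
Similarity = 1 - 4/5
= 0.2000


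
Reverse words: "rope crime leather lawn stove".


Original: "rope crime leather lawn stove"
Words (1..n): rope | crime | leather | lawn | stove
Reversed (n..1): stove | lawn | leather | crime | rope
Result = "stove lawn leather crime rope"


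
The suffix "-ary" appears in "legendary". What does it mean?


Suffix: -ary
As in: legendary -> legend + -ary
Meaning = relating to


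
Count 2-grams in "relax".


Word: "relax" (length 5)
Number of 2-grams = length - 2 + 1 = 5 - 2 + 1
= 4


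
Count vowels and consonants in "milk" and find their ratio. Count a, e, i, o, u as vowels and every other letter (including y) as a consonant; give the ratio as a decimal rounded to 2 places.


Word: "milk"
Vowels (a,e,i,o,u): 1
Consonants: 3
Ratio = 1/3
= 0.33


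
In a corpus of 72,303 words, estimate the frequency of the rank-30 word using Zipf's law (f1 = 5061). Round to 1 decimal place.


Zipf's law: f(r) = f(1) / r
f(1) = 5061
f(30) = 5061 / 30
= 168.7 occurrences


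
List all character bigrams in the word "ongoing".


Word: "ongoing" (length 7)
Number of bigrams = 7 - 2 + 1 = 6
  Position 0: "on"
  Position 1: "ng"
  Position 2: "go"
  Position 3: "oi"
  Position 4: "in"
  Position 5: "ng"
Bigrams = "on", "ng", "go", "oi", "in", "ng"


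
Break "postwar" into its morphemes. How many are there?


Word: "postwar"
Morphemes: post- | war
Each morpheme carries meaning
= 2 morphemes


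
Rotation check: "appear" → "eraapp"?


Word: "appear", Candidate: "eraapp"
Method: check if candidate is substring of word+word
"appearappear" contains "eraapp"? No
Is rotation = No


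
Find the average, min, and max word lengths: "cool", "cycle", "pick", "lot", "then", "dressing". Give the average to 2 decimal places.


Lengths: "cool"=4, "cycle"=5, "pick"=4, "lot"=3, "then"=4, "dressing"=8
Sum = 28, Count = 6
Average = 28/6 = 4.67
= avg=4.67, min=3, max=8


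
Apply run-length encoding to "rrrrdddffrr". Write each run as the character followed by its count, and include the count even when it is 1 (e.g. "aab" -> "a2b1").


String: "rrrrdddffrr"
Scanning for consecutive runs:
  'r' x 4
  'd' x 3
  'f' x 2
  'r' x 2
RLE = "r4d3f2r2"


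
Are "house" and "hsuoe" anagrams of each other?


Word 1: "house" → sorted: ehosu
Word 2: "hsuoe" → sorted: ehosu
Same letters? ehosu == ehosu
Anagram = Yes


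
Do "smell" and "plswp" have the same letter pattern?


Pattern of "smell": [0, 1, 2, 3, 3]
Pattern of "plswp": [0, 1, 2, 3, 0]
Patterns do not match
Same pattern = No


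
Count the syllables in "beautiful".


Word: "beautiful"
Syllable breakdown: beau / ti / ful
Counting: 3 parts
= 3 syllables


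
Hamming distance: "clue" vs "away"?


Comparing character by character (same length = 4):
  Pos 0: 'c' vs 'a' !=
  Pos 1: 'l' vs 'w' !=
  Pos 2: 'u' vs 'a' !=
  Pos 3: 'e' vs 'y' !=
Hamming distance = 4


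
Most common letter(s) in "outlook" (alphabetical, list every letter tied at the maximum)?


Word: "outlook"
Letter counts:
  'k': 1
  'l': 1
  'o': 3
  't': 1
  'u': 1
Maximum count = 3
Most frequent = 'o' (3 times each)


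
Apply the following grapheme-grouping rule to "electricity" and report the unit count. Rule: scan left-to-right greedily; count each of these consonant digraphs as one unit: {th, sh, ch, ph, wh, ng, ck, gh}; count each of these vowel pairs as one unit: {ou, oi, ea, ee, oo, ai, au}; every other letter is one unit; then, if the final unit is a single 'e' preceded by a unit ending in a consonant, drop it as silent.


Word: "electricity" (11 letters)
Left-to-right scan:
  [1] 'e' (letter)
  [2] 'l' (letter)
  [3] 'e' (letter)
  [4] 'c' (letter)
  [5] 't' (letter)
  [6] 'r' (letter)
  [7] 'i' (letter)
  [8] 'c' (letter)
  [9] 'i' (letter)
  [10] 't' (letter)
  [11] 'y' (letter)
Units from scan: 11
Sound units = 11 units


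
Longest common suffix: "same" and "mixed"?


Word 1: "same"
Word 2: "mixed"
Comparing from end:
  Pos -1: 'e' != 'd' (stop)
LCS = "" (length 0)


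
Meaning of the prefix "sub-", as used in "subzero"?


Prefix: sub-
Example: subzero (sub- + zero)
Meaning = under / below


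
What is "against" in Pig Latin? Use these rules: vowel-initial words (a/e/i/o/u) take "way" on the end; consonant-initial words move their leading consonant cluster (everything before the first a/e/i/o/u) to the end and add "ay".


Word: "against"
Starts with vowel → add 'way'
Pig Latin = "againstway"


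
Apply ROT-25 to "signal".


Word: "signal"
Shift: 25
Each letter → (letter + shift) mod 26:
  's' (18) + 25 = 17 → 'r'
  'i' (8) + 25 = 7 → 'h'
  'g' (6) + 25 = 5 → 'f'
  'n' (13) + 25 = 12 → 'm'
  'a' (0) + 25 = 25 → 'z'
  'l' (11) + 25 = 10 → 'k'
Result = "rhfmzk"


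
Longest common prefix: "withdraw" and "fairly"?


Word 1: "withdraw"
Word 2: "fairly"
Comparing from start:
  Pos 0: 'w' != 'f' (stop)
LCP = "" (length 0)


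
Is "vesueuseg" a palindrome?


Word: "vesueuseg"
Reversed: "gesueusev"
Forward == Backward? vesueuseg != gesueusev
Palindrome = No


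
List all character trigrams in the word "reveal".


Word: "reveal" (length 6)
Number of trigrams = 6 - 3 + 1 = 4
  Position 0: "rev"
  Position 1: "eve"
  Position 2: "vea"
  Position 3: "eal"
Trigrams = "rev", "eve", "vea", "eal"


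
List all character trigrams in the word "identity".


Word: "identity" (length 8)
Number of trigrams = 8 - 3 + 1 = 6
  Position 0: "ide"
  Position 1: "den"
  Position 2: "ent"
  Position 3: "nti"
  Position 4: "tit"
  Position 5: "ity"
Trigrams = "ide", "den", "ent", "nti", "tit", "ity"


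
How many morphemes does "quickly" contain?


Word: "quickly"
Morphemes: quick / -ly
Each morpheme carries meaning
= 2 morphemes


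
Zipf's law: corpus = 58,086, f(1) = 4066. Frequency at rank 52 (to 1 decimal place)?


Zipf's law: f(r) = f(1) / r
f(1) = 4066
f(52) = 4066 / 52
= 78.2 occurrences


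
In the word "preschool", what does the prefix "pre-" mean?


Prefix: pre-
As in: preschool -> pre- + school
Meaning = before


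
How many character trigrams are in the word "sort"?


Word: "sort" (length 4)
Number of 3-grams = length - 3 + 1 = 4 - 3 + 1
= 2


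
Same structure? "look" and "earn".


Pattern of "look": [0, 1, 1, 2]
Pattern of "earn": [0, 1, 2, 3]
Patterns do not match
Same pattern = No


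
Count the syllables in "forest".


Word: "forest"
Syllable breakdown: for · est
Counting: 2 parts
= 2 syllables


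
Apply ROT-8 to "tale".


Word: "tale"
Shift: 8
Each letter → (letter + shift) mod 26:
  't' (19) + 8 = 1 → 'b'
  'a' (0) + 8 = 8 → 'i'
  'l' (11) + 8 = 19 → 't'
  'e' (4) + 8 = 12 → 'm'
Result = "bitm"


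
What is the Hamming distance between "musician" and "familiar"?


Comparing character by character (same length = 8):
  Pos 0: 'm' vs 'f' !=
  Pos 1: 'u' vs 'a' !=
  Pos 2: 's' vs 'm' !=
  Pos 3: 'i' vs 'i' =
  Pos 4: 'c' vs 'l' !=
  Pos 5: 'i' vs 'i' =
  Pos 6: 'a' vs 'a' =
  Pos 7: 'n' vs 'r' !=
Hamming distance = 5


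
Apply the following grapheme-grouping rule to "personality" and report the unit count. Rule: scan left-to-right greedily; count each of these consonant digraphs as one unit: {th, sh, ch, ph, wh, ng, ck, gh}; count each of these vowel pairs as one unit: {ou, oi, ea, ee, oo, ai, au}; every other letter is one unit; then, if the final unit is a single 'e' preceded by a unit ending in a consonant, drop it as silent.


Word: "personality" (11 letters)
Left-to-right scan:
  [1] 'p' (letter)
  [2] 'e' (letter)
  [3] 'r' (letter)
  [4] 's' (letter)
  [5] 'o' (letter)
  [6] 'n' (letter)
  [7] 'a' (letter)
  [8] 'l' (letter)
  [9] 'i' (letter)
  [10] 't' (letter)
  [11] 'y' (letter)
Units from scan: 11
Sound units = 11 units


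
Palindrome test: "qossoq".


Word: "qossoq"
Reversed: "qossoq"
Forward == Backward? qossoq == qossoq
Palindrome = Yes


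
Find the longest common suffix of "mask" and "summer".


Word 1: "mask"
Word 2: "summer"
Comparing from end:
  Pos -1: 'k' != 'r' (stop)
LCS = "" (length 0)


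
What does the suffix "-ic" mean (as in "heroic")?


Suffix: -ic
Example: heroic (hero + -ic)
Meaning = relating to


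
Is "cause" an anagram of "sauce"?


Word 1: "sauce" → sorted: acesu
Word 2: "cause" → sorted: acesu
Same letters? acesu == acesu
Anagram = Yes


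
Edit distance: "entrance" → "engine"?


Word 1: "entrance" (length 8)
Word 2: "engine" (length 6)
One optimal edit sequence (insert/delete/substitute each cost 1):
  1. keep 'e'
  2. keep 'n'
  3. delete 't'  (+1)
  4. substitute 'r' -> 'g'  (+1)
  5. substitute 'a' -> 'i'  (+1)
  6. keep 'n'
  7. delete 'c'  (+1)
  8. keep 'e'
Total edit operations: 4
Edit distance = 4


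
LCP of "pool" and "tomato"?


Word 1: "pool"
Word 2: "tomato"
Comparing from start:
  Pos 0: 'p' != 't' (stop)
LCP = "" (length 0)


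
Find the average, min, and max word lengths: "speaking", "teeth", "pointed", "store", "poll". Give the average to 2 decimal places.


Lengths: "speaking"=8, "teeth"=5, "pointed"=7, "store"=5, "poll"=4
Sum = 29, Count = 5
Average = 29/5 = 5.80
= avg=5.80, min=4, max=8


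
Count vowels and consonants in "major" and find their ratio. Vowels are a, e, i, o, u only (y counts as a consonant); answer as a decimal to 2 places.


Word: "major"
Vowels (a,e,i,o,u): 2
Consonants: 3
Ratio = 2/3
= 0.67


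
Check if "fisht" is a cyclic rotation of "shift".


Word: "shift", Candidate: "fisht"
Method: check if candidate is substring of word+word
"shiftshift" contains "fisht"? No
Is rotation = No


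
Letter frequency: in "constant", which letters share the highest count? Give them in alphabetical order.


Word: "constant"
Letter counts:
  'a': 1
  'c': 1
  'n': 2
  'o': 1
  's': 1
  't': 2
Maximum count = 2
Most frequent = 'n', 't' (2 times each)


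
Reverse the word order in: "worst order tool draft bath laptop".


Original: "worst order tool draft bath laptop"
Words (1..n): worst | order | tool | draft | bath | laptop
Reversed (n..1): laptop | bath | draft | tool | order | worst
Result = "laptop bath draft tool order worst"


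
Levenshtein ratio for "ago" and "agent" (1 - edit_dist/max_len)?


Word 1: "ago" (length 3)
Word 2: "agent" (length 5)
One optimal edit sequence:
  1. keep 'a'
  2. keep 'g'
  3. insert 'e'  (+1)
  4. insert 'n'  (+1)
  5. substitute 'o' -> 't'  (+1)
Edit distance = 3
Max length = max(3, 5) = 5
Similarity = 1 - 3/5
= 0.4000


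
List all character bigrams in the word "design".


Word: "design" (length 6)
Number of bigrams = 6 - 2 + 1 = 5
  Position 0: "de"
  Position 1: "es"
  Position 2: "si"
  Position 3: "ig"
  Position 4: "gn"
Bigrams = "de", "es", "si", "ig", "gn"


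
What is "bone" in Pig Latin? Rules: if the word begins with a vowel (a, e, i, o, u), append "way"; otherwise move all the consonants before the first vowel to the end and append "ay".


Word: "bone"
Starts with consonant(s) → move to end, add 'ay'
Consonant cluster: "b"
Pig Latin = "onebay"


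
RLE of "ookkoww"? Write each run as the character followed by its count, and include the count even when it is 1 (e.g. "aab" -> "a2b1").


String: "ookkoww"
Scanning for consecutive runs:
  'o' x 2
  'k' x 2
  'o' x 1
  'w' x 2
RLE = "o2k2o1w2"


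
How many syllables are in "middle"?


Word: "middle"
Syllable breakdown: mid-dle
Counting: 2 parts
= 2 syllables


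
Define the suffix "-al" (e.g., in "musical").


Suffix: -al
Example: musical (music + -al)
Meaning = relating to


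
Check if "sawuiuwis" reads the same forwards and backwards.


Word: "sawuiuwis"
Reversed: "siwuiuwas"
Forward == Backward? sawuiuwis != siwuiuwas
Palindrome = No


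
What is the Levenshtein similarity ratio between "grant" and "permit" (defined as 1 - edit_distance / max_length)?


Word 1: "grant" (length 5)
Word 2: "permit" (length 6)
One optimal edit sequence:
  1. insert 'p'  (+1)
  2. substitute 'g' -> 'e'  (+1)
  3. keep 'r'
  4. substitute 'a' -> 'm'  (+1)
  5. substitute 'n' -> 'i'  (+1)
  6. keep 't'
Edit distance = 4
Max length = max(5, 6) = 6
Similarity = 1 - 4/6
= 0.3333


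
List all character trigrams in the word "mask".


Word: "mask" (length 4)
Number of trigrams = 4 - 3 + 1 = 2
  Position 0: "mas"
  Position 1: "ask"
Trigrams = "mas", "ask"


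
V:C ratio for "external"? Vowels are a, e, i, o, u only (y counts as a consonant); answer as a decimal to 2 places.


Word: "external"
Vowels (a,e,i,o,u): 3
Consonants: 5
Ratio = 3/5
= 0.60


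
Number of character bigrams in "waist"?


Word: "waist" (length 5)
Number of 2-grams = length - 2 + 1 = 5 - 2 + 1
= 4


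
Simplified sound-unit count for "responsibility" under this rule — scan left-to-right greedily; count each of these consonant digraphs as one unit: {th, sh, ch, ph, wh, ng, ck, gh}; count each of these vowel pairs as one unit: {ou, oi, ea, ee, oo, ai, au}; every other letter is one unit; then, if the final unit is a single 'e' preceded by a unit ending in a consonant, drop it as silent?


Word: "responsibility" (14 letters)
Left-to-right scan:
  (1) 'r' (letter)
  (2) 'e' (letter)
  (3) 's' (letter)
  (4) 'p' (letter)
  (5) 'o' (letter)
  (6) 'n' (letter)
  (7) 's' (letter)
  (8) 'i' (letter)
  (9) 'b' (letter)
  (10) 'i' (letter)
  (11) 'l' (letter)
  (12) 'i' (letter)
  (13) 't' (letter)
  (14) 'y' (letter)
Units from scan: 14
Sound units = 14 units


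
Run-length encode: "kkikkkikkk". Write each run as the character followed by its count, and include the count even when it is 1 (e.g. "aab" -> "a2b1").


String: "kkikkkikkk"
Scanning for consecutive runs:
  'k' x 2
  'i' x 1
  'k' x 3
  'i' x 1
  'k' x 3
RLE = "k2i1k3i1k3"


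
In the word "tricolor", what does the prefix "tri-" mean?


Prefix: tri-
As in: tricolor -> tri- + color
Meaning = three


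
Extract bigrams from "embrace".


Word: "embrace" (length 7)
Number of bigrams = 7 - 2 + 1 = 6
  Position 0: "em"
  Position 1: "mb"
  Position 2: "br"
  Position 3: "ra"
  Position 4: "ac"
  Position 5: "ce"
Bigrams = "em", "mb", "br", "ra", "ac", "ce"


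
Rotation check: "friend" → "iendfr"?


Word: "friend", Candidate: "iendfr"
Method: check if candidate is substring of word+word
"friendfriend" contains "iendfr"? Yes
Is rotation = Yes


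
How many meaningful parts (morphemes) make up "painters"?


Word: "painters"
Morphemes: paint | -er | -s
Each morpheme carries meaning
= 3 morphemes


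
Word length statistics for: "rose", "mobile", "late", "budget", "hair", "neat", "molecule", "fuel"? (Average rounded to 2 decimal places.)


Lengths: "rose"=4, "mobile"=6, "late"=4, "budget"=6, "hair"=4, "neat"=4, "molecule"=8, "fuel"=4
Sum = 40, Count = 8
Average = 40/8 = 5.00
= avg=5.00, min=4, max=8


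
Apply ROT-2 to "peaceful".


Word: "peaceful"
Shift: 2
Each letter → (letter + shift) mod 26:
  'p' (15) + 2 = 17 → 'r'
  'e' (4) + 2 = 6 → 'g'
  'a' (0) + 2 = 2 → 'c'
  'c' (2) + 2 = 4 → 'e'
  'e' (4) + 2 = 6 → 'g'
  'f' (5) + 2 = 7 → 'h'
  'u' (20) + 2 = 22 → 'w'
  'l' (11) + 2 = 13 → 'n'
Result = "rgceghwn"


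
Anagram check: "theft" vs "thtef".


Word 1: "theft" → sorted: efhtt
Word 2: "thtef" → sorted: efhtt
Same letters? efhtt == efhtt
Anagram = Yes


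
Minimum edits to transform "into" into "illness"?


Word 1: "into" (length 4)
Word 2: "illness" (length 7)
One optimal edit sequence (insert/delete/substitute each cost 1):
  1. keep 'i'
  2. insert 'l'  (+1)
  3. insert 'l'  (+1)
  4. keep 'n'
  5. insert 'e'  (+1)
  6. substitute 't' -> 's'  (+1)
  7. substitute 'o' -> 's'  (+1)
Total edit operations: 5
Edit distance = 5


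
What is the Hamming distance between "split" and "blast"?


Comparing character by character (same length = 5):
  Pos 0: 's' vs 'b' !=
  Pos 1: 'p' vs 'l' !=
  Pos 2: 'l' vs 'a' !=
  Pos 3: 'i' vs 's' !=
  Pos 4: 't' vs 't' =
Hamming distance = 4


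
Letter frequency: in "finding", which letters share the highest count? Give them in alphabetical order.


Word: "finding"
Letter counts:
  'd': 1
  'f': 1
  'g': 1
  'i': 2
  'n': 2
Maximum count = 2
Most frequent = 'i', 'n' (2 times each)


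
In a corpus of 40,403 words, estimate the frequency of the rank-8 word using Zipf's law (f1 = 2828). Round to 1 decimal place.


Zipf's law: f(r) = f(1) / r
f(1) = 2828
f(8) = 2828 / 8
= 353.5 occurrences


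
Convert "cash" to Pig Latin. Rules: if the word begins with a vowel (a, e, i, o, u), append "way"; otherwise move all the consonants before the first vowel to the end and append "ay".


Word: "cash"
Starts with consonant(s) → move to end, add 'ay'
Consonant cluster: "c"
Pig Latin = "ashcay"


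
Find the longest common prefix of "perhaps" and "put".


Word 1: "perhaps"
Word 2: "put"
Comparing from start:
  Pos 0: 'p' == 'p'
  Pos 1: 'e' != 'u' (stop)
LCP = "p" (length 1)


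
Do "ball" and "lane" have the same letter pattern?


Pattern of "ball": [0, 1, 2, 2]
Pattern of "lane": [0, 1, 2, 3]
Patterns do not match
Same pattern = No


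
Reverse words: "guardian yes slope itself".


Original: "guardian yes slope itself"
Words (1..n): guardian | yes | slope | itself
Reversed (n..1): itself | slope | yes | guardian
Result = "itself slope yes guardian"


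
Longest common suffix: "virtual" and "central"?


Word 1: "virtual"
Word 2: "central"
Comparing from end:
  Pos -1: 'l' == 'l'
  Pos -2: 'a' == 'a'
  Pos -3: 'u' != 'r' (stop)
LCS = "al" (length 2)


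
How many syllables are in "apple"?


Word: "apple"
Syllable breakdown: ap · ple
Counting: 2 parts
= 2 syllables


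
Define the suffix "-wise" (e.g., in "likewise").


Suffix: -wise
Example: likewise = like + -wise
Meaning = in the manner of


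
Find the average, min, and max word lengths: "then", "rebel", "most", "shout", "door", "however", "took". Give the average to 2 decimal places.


Lengths: "then"=4, "rebel"=5, "most"=4, "shout"=5, "door"=4, "however"=7, "took"=4
Sum = 33, Count = 7
Average = 33/7 = 4.71
= avg=4.71, min=4, max=7


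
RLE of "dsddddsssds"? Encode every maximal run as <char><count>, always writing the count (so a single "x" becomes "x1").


String: "dsddddsssds"
Scanning for consecutive runs:
  'd' x 1
  's' x 1
  'd' x 4
  's' x 3
  'd' x 1
  's' x 1
RLE = "d1s1d4s3d1s1"


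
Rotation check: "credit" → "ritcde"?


Word: "credit", Candidate: "ritcde"
Method: check if candidate is substring of word+word
"creditcredit" contains "ritcde"? No
Is rotation = No


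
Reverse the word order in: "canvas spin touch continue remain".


Original: "canvas spin touch continue remain"
Words (1..n): canvas | spin | touch | continue | remain
Reversed (n..1): remain | continue | touch | spin | canvas
Result = "remain continue touch spin canvas"


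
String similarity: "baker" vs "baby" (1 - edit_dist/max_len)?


Word 1: "baker" (length 5)
Word 2: "baby" (length 4)
One optimal edit sequence:
  1. keep 'b'
  2. keep 'a'
  3. delete 'k'  (+1)
  4. substitute 'e' -> 'b'  (+1)
  5. substitute 'r' -> 'y'  (+1)
Edit distance = 3
Max length = max(5, 4) = 5
Similarity = 1 - 3/5
= 0.4000


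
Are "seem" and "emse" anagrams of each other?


Word 1: "seem" → sorted: eems
Word 2: "emse" → sorted: eems
Same letters? eems == eems
Anagram = Yes


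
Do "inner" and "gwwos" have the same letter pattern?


Pattern of "inner": [0, 1, 1, 2, 3]
Pattern of "gwwos": [0, 1, 1, 2, 3]
Patterns match
Same pattern = Yes


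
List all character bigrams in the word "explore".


Word: "explore" (length 7)
Number of bigrams = 7 - 2 + 1 = 6
  Position 0: "ex"
  Position 1: "xp"
  Position 2: "pl"
  Position 3: "lo"
  Position 4: "or"
  Position 5: "re"
Bigrams = "ex", "xp", "pl", "lo", "or", "re"


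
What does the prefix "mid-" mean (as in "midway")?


Prefix: mid-
Example: midway (mid- + way)
Meaning = middle


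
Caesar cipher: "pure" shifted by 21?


Word: "pure"
Shift: 21
Each letter → (letter + shift) mod 26:
  'p' (15) + 21 = 10 → 'k'
  'u' (20) + 21 = 15 → 'p'
  'r' (17) + 21 = 12 → 'm'
  'e' (4) + 21 = 25 → 'z'
Result = "kpmz"


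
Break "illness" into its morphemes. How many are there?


Word: "illness"
Morphemes: ill | -ness
Each morpheme carries meaning
= 2 morphemes


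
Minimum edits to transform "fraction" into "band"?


Word 1: "fraction" (length 8)
Word 2: "band" (length 4)
One optimal edit sequence (insert/delete/substitute each cost 1):
  1. delete 'f'  (+1)
  2. substitute 'r' -> 'b'  (+1)
  3. keep 'a'
  4. delete 'c'  (+1)
  5. delete 't'  (+1)
  6. delete 'i'  (+1)
  7. substitute 'o' -> 'n'  (+1)
  8. substitute 'n' -> 'd'  (+1)
Total edit operations: 7
Edit distance = 7


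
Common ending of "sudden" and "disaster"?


Word 1: "sudden"
Word 2: "disaster"
Comparing from end:
  Pos -1: 'n' != 'r' (stop)
LCS = "" (length 0)


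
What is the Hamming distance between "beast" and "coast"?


Comparing character by character (same length = 5):
  Pos 0: 'b' vs 'c' !=
  Pos 1: 'e' vs 'o' !=
  Pos 2: 'a' vs 'a' =
  Pos 3: 's' vs 's' =
  Pos 4: 't' vs 't' =
Hamming distance = 2


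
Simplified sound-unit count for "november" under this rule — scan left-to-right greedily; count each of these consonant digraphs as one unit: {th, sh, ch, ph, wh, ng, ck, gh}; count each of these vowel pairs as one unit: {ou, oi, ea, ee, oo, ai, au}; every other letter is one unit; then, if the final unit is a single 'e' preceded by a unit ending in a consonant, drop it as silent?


Word: "november" (8 letters)
Left-to-right scan:
  (1) 'n' (letter)
  (2) 'o' (letter)
  (3) 'v' (letter)
  (4) 'e' (letter)
  (5) 'm' (letter)
  (6) 'b' (letter)
  (7) 'e' (letter)
  (8) 'r' (letter)
Units from scan: 8
Sound units = 8 units


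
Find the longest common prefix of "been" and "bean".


Word 1: "been"
Word 2: "bean"
Comparing from start:
  Pos 0: 'b' == 'b'
  Pos 1: 'e' == 'e'
  Pos 2: 'e' != 'a' (stop)
LCP = "be" (length 2)


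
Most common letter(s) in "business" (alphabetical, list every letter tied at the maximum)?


Word: "business"
Letter counts:
  'b': 1
  'e': 1
  'i': 1
  'n': 1
  's': 3
  'u': 1
Maximum count = 3
Most frequent = 's' (3 times each)


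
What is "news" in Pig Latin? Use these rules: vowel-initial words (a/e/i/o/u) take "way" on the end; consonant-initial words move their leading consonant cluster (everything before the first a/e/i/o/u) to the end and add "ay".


Word: "news"
Starts with consonant(s) → move to end, add 'ay'
Consonant cluster: "n"
Pig Latin = "ewsnay"


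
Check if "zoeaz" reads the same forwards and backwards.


Word: "zoeaz"
Reversed: "zaeoz"
Forward == Backward? zoeaz != zaeoz
Palindrome = No


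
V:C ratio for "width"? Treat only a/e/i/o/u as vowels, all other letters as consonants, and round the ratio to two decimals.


Word: "width"
Vowels (a,e,i,o,u): 1
Consonants: 4
Ratio = 1/4
= 0.25


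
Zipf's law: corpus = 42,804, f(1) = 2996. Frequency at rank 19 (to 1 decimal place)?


Zipf's law: f(r) = f(1) / r
f(1) = 2996
f(19) = 2996 / 19
= 157.7 occurrences


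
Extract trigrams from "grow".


Word: "grow" (length 4)
Number of trigrams = 4 - 3 + 1 = 2
  Position 0: "gro"
  Position 1: "row"
Trigrams = "gro", "row"


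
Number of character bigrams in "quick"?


Word: "quick" (length 5)
Number of 2-grams = length - 2 + 1 = 5 - 2 + 1
= 4
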